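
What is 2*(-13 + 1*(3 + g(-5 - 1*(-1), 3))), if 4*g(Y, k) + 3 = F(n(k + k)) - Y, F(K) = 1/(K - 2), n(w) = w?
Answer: -155/8 ≈ -19.375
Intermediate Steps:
F(K) = 1/(-2 + K)
g(Y, k) = -3/4 - Y/4 + 1/(4*(-2 + 2*k)) (g(Y, k) = -3/4 + (1/(-2 + (k + k)) - Y)/4 = -3/4 + (1/(-2 + 2*k) - Y)/4 = -3/4 + (-Y/4 + 1/(4*(-2 + 2*k))) = -3/4 - Y/4 + 1/(4*(-2 + 2*k)))
2*(-13 + 1*(3 + g(-5 - 1*(-1), 3))) = 2*(-13 + 1*(3 + (1 - 2*(-1 + 3)*(3 + (-5 - 1*(-1))))/(8*(-1 + 3)))) = 2*(-13 + 1*(3 + (1/8)*(1 - 2*2*(3 + (-5 + 1)))/2)) = 2*(-13 + 1*(3 + (1/8)*(1/2)*(1 - 2*2*(3 - 4)))) = 2*(-13 + 1*(3 + (1/8)*(1/2)*(1 - 2*2*(-1)))) = 2*(-13 + 1*(3 + (1/8)*(1/2)*(1 + 4))) = 2*(-13 + 1*(3 + (1/8)*(1/2)*5)) = 2*(-13 + 1*(3 + 5/16)) = 2*(-13 + 1*(53/16)) = 2*(-13 + 53/16) = 2*(-155/16) = -155/8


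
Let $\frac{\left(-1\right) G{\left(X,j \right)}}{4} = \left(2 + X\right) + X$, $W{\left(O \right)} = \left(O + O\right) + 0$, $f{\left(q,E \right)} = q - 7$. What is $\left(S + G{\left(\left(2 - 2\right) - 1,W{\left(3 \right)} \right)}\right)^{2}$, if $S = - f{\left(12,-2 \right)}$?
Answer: $25$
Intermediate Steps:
$f{\left(q,E \right)} = -7 + q$ ($f{\left(q,E \right)} = q - 7 = -7 + q$)
$W{\left(O \right)} = 2 O$ ($W{\left(O \right)} = 2 O + 0 = 2 O$)
$S = -5$ ($S = - (-7 + 12) = \left(-1\right) 5 = -5$)
$G{\left(X,j \right)} = -8 - 8 X$ ($G{\left(X,j \right)} = - 4 \left(\left(2 + X\right) + X\right) = - 4 \left(2 + 2 X\right) = -8 - 8 X$)
$\left(S + G{\left(\left(2 - 2\right) - 1,W{\left(3 \right)} \right)}\right)^{2} = \left(-5 - \left(8 + 8 \left(\left(2 - 2\right) - 1\right)\right)\right)^{2} = \left(-5 - \left(8 + 8 \left(0 - 1\right)\right)\right)^{2} = \left(-5 - 0\right)^{2} = \left(-5 + \left(-8 + 8\right)\right)^{2} = \left(-5 + 0\right)^{2} = \left(-5\right)^{2} = 25$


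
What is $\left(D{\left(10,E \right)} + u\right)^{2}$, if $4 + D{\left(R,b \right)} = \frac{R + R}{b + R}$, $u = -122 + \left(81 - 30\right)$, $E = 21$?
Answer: $\frac{5313025}{961} \approx 5528.6$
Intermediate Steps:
$u = -71$ ($u = -122 + 51 = -71$)
$D{\left(R,b \right)} = -4 + \frac{2 R}{R + b}$ ($D{\left(R,b \right)} = -4 + \frac{R + R}{b + R} = -4 + \frac{2 R}{R + b}$)
$\left(D{\left(10,E \right)} + u\right)^{2} = \left(\frac{2 \left(\left(-1\right) 10 - 42\right)}{10 + 21} - 71\right)^{2} = \left(\frac{2 \left(-10 - 42\right)}{31} - 71\right)^{2} = \left(2 \cdot \frac{1}{31} \left(-52\right) - 71\right)^{2} = \left(- \frac{104}{31} - 71\right)^{2} = \left(- \frac{2305}{31}\right)^{2} = \frac{5313025}{961}$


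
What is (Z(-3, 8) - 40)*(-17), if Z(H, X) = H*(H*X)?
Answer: -544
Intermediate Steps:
Z(H, X) = X*H²
(Z(-3, 8) - 40)*(-17) = (8*(-3)² - 40)*(-17) = (8*9 - 40)*(-17) = (72 - 40)*(-17) = 32*(-17) = -544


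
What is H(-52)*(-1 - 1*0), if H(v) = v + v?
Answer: 104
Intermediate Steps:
H(v) = 2*v
H(-52)*(-1 - 1*0) = (2*(-52))*(-1 - 1*0) = -104*(-1 + 0) = -104*(-1) = 104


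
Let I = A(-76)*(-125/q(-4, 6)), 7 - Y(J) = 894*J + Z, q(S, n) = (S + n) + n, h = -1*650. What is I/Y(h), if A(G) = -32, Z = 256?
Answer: 500/580851 ≈ 0.00086081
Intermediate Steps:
h = -650
q(S, n) = S + 2*n
Y(J) = -249 - 894*J (Y(J) = 7 - (894*J + 256) = 7 - (256 + 894*J) = 7 + (-256 - 894*J) = -249 - 894*J)
I = 500 (I = -(-4000)/(-4 + 2*6) = -(-4000)/(-4 + 12) = -(-4000)/8 = -32*(-125/8) = 500)
I/Y(h) = 500/(-249 - 894*(-650)) = 500/(-249 + 581100) = 500/580851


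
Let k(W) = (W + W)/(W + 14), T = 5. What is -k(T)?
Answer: -10/19 ≈ -0.52632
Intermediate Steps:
k(W) = 2*W/(14 + W) (k(W) = (2*W)/(14 + W) = 2*W/(14 + W))
-k(T) = -2*5/(14 + 5) = -2*5/19 = -1*10/19 = -10/19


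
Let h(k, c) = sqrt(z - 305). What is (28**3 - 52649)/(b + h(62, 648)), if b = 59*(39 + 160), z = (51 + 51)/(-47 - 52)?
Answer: -11893644741/4549095772 + 30697*I*sqrt(333267)/4549095772 ≈ -2.6145 + 0.0038955*I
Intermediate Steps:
z = -34/33 (z = 102/(-99) = 102*(-1/99) = -34/33 ≈ -1.0303)
h(k, c) = I*sqrt(333267)/33 (h(k, c) = sqrt(-34/33 - 305) = sqrt(-10099/33) = I*sqrt(333267)/33)
b = 11741 (b = 59*199 = 11741)
(28**3 - 52649)/(b + h(62, 648)) = (28**3 - 52649)/(11741 + I*sqrt(333267)/33) = (21952 - 52649)/(11741 + I*sqrt(333267)/33) = -30697/(11741 + I*sqrt(333267)/33)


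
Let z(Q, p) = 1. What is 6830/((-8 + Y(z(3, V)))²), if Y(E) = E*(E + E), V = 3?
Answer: 3415/18 ≈ 189.72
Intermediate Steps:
Y(E) = 2*E² (Y(E) = E*(2*E) = 2*E²)
6830/((-8 + Y(z(3, V)))²) = 6830/((-8 + 2*1²)²) = 6830/((-8 + 2*1)²) = 6830/((-8 + 2)²) = 6830/((-6)²) = 6830/36 = 6830*(1/36) = 3415/18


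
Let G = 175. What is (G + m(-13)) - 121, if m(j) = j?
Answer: 41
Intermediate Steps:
(G + m(-13)) - 121 = (175 - 13) - 121 = 162 - 121 = 41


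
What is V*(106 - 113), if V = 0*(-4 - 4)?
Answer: 0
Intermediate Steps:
V = 0 (V = 0*(-8) = 0)
V*(106 - 113) = 0*(106 - 113) = 0*(-7) = 0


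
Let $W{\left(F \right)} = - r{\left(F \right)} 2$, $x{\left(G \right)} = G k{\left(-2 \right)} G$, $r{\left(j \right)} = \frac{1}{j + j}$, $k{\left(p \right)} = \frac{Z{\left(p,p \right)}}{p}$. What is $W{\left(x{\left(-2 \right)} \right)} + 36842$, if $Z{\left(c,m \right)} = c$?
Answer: $\frac{147367}{4} \approx 36842.0$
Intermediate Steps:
$k{\left(p \right)} = 1$ ($k{\left(p \right)} = \frac{p}{p} = 1$)
$r{\left(j \right)} = \frac{1}{2 j}$
$x{\left(G \right)} = G^{2}$ ($x{\left(G \right)} = G 1 G = G G = G^{2}$)
$W{\left(F \right)} = - \frac{1}{F}$ ($W{\left(F \right)} = - \frac{1}{2 F} 2 = - \frac{1}{F}$)
$W{\left(x{\left(-2 \right)} \right)} + 36842 = - \frac{1}{\left(-2\right)^{2}} + 36842 = - \frac{1}{4} + 36842 = \frac{147367}{4}$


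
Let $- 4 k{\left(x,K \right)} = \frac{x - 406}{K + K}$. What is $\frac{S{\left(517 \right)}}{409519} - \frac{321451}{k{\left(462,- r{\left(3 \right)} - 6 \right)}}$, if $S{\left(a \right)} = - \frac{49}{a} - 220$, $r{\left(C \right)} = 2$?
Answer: $- \frac{544464248793907}{1482049261} \approx -3.6737 \cdot 10^{5}$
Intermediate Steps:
$S{\left(a \right)} = -220 - \frac{49}{a}$ ($S{\left(a \right)} = - \frac{49}{a} - 220 = -220 - \frac{49}{a}$)
$k{\left(x,K \right)} = - \frac{-406 + x}{8 K}$ ($k{\left(x,K \right)} = - \frac{\left(x - 406\right) \frac{1}{K + K}}{4} = - \frac{\left(-406 + x\right) \frac{1}{2 K}}{4} = - \frac{\frac{1}{2} \frac{1}{K} \left(-406 + x\right)}{4} = - \frac{-406 + x}{8 K}$)
$\frac{S{\left(517 \right)}}{409519} - \frac{321451}{k{\left(462,- r{\left(3 \right)} - 6 \right)}} = \frac{-220 - \frac{49}{517}}{409519} - \frac{321451}{\frac{1}{8} \frac{1}{\left(-1\right) 2 - 6} \left(406 - 462\right)} = \left(-220 - \frac{49}{517}\right) \frac{1}{409519} - \frac{321451}{\frac{1}{8} \frac{1}{-2 - 6} \left(406 - 462\right)} = \left(-220 - \frac{49}{517}\right) \frac{1}{409519} - \frac{321451}{\frac{1}{8} \frac{1}{-8} \left(-56\right)} = \left(- \frac{113789}{517}\right) \frac{1}{409519} - \frac{321451}{\frac{1}{8} \left(- \frac{1}{8}\right) \left(-56\right)} = - \frac{113789}{211721323} - \frac{321451}{\frac{7}{8}} = - \frac{113789}{211721323} - \frac{2571608}{7} = - \frac{544464248793907}{1482049261}$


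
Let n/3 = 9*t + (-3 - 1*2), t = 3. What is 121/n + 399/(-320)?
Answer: 563/960 ≈ 0.58646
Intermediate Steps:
n = 66 (n = 3*(9*3 + (-3 - 1*2)) = 3*(27 + (-3 - 2)) = 3*(27 - 5) = 3*22 = 66)
121/n + 399/(-320) = 121/66 + 399/(-320) = 121*(1/66) + 399*(-1/320) = 11/6 - 399/320 = 563/960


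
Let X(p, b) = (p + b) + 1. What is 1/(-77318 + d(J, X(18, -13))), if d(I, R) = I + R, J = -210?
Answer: -1/77522 ≈ -1.2900e-5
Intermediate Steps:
X(p, b) = 1 + b + p (X(p, b) = (b + p) + 1 = 1 + b + p)
1/(-77318 + d(J, X(18, -13))) = 1/(-77318 + (-210 + (1 - 13 + 18))) = 1/(-77318 + (-210 + 6)) = 1/(-77318 - 204) = 1/(-77522) = -1/77522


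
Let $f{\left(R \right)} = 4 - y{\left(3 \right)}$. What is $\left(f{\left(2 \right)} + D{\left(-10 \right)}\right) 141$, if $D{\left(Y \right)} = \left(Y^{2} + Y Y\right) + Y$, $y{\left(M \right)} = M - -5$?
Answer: $26226$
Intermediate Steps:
$y{\left(M \right)} = 5 + M$ ($y{\left(M \right)} = M + 5 = 5 + M$)
$D{\left(Y \right)} = Y + 2 Y^{2}$ ($D{\left(Y \right)} = \left(Y^{2} + Y^{2}\right) + Y = 2 Y^{2} + Y = Y + 2 Y^{2}$)
$f{\left(R \right)} = -4$ ($f{\left(R \right)} = 4 - \left(5 + 3\right) = 4 - 8 = -4$)
$\left(f{\left(2 \right)} + D{\left(-10 \right)}\right) 141 = \left(-4 - 10 \left(1 + 2 \left(-10\right)\right)\right) 141 = \left(-4 - 10 \left(1 - 20\right)\right) 141 = \left(-4 - -190\right) 141 = \left(-4 + 190\right) 141 = 186 \cdot 141 = 26226$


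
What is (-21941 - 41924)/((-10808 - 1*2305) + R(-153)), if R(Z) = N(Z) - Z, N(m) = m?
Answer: 63865/13113 ≈ 4.8704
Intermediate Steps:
R(Z) = 0 (R(Z) = Z - Z = 0)
(-21941 - 41924)/((-10808 - 1*2305) + R(-153)) = (-21941 - 41924)/((-10808 - 1*2305) + 0) = -63865/((-10808 - 2305) + 0) = -63865/(-13113 + 0) = -63865/(-13113) = -63865*(-1/13113) = 63865/13113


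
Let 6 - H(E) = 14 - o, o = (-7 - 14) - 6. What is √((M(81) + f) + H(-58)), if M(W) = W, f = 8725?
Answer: 7*√179 ≈ 93.654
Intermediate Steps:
o = -27 (o = -21 - 6 = -27)
H(E) = -35 (H(E) = 6 - (14 - 1*(-27)) = 6 - (14 + 27) = 6 - 1*41 = 6 - 41 = -35)
√((M(81) + f) + H(-58)) = √((81 + 8725) - 35) = √(8806 - 35) = √8771 = 7*√179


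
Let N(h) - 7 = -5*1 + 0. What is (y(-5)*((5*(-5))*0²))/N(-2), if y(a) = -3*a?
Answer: 0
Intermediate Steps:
N(h) = 2 (N(h) = 7 + (-5*1 + 0) = 7 + (-5 + 0) = 7 - 5 = 2)
(y(-5)*((5*(-5))*0²))/N(-2) = ((-3*(-5))*((5*(-5))*0²))/2 = (15*(-25*0))*(½) = (15*0)*(½) = 0*(½) = 0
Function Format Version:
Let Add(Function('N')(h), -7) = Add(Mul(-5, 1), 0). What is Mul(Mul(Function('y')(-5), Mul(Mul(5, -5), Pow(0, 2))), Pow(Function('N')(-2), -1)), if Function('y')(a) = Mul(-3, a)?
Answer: 0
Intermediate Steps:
Function('N')(h) = 2 (Function('N')(h) = Add(7, Add(Mul(-5, 1), 0)) = Add(7, Add(-5, 0)) = Add(7, -5) = 2)
Mul(Mul(Function('y')(-5), Mul(Mul(5, -5), Pow(0, 2))), Pow(Function('N')(-2), -1)) = Mul(Mul(Mul(-3, -5), Mul(Mul(5, -5), Pow(0, 2))), Pow(2, -1)) = Mul(Mul(15, Mul(-25, 0)), Rational(1, 2)) = Mul(Mul(15, 0), Rational(1, 2)) = Mul(0, Rational(1, 2)) = 0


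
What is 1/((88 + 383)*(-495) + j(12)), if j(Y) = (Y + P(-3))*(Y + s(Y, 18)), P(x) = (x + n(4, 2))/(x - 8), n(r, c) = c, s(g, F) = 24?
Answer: -11/2559807 ≈ -4.2972e-6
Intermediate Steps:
P(x) = (2 + x)/(-8 + x) (P(x) = (x + 2)/(x - 8) = (2 + x)/(-8 + x))
j(Y) = (24 + Y)*(1/11 + Y) (j(Y) = (Y + (2 - 3)/(-8 - 3))*(Y + 24) = (Y - 1/(-11))*(24 + Y) = (Y - 1/11*(-1))*(24 + Y) = (Y + 1/11)*(24 + Y) = (1/11 + Y)*(24 + Y) = (24 + Y)*(1/11 + Y))
1/((88 + 383)*(-495) + j(12)) = 1/((88 + 383)*(-495) + (24/11 + 12² + (265/11)*12)) = 1/(471*(-495) + (24/11 + 144 + 3180/11)) = 1/(-233145 + 4788/11) = 1/(-2559807/11) = -11/2559807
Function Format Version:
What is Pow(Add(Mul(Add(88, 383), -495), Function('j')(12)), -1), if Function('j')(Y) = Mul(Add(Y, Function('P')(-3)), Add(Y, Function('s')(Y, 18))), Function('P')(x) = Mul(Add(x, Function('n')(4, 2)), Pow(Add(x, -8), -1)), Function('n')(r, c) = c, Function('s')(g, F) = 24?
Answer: Rational(-11, 2559807) ≈ -4.2972e-6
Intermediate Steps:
Function('P')(x) = Mul(Pow(Add(-8, x), -1), Add(2, x)) (Function('P')(x) = Mul(Add(x, 2), Pow(Add(x, -8), -1)) = Mul(Add(2, x), Pow(Add(-8, x), -1)) = Mul(Pow(Add(-8, x), -1), Add(2, x)))
Function('j')(Y) = Mul(Add(24, Y), Add(Rational(1, 11), Y)) (Function('j')(Y) = Mul(Add(Y, Mul(Pow(Add(-8, -3), -1), Add(2, -3))), Add(Y, 24)) = Mul(Add(Y, Mul(Pow(-11, -1), -1)), Add(24, Y)) = Mul(Add(Y, Mul(Rational(-1, 11), -1)), Add(24, Y)) = Mul(Add(Y, Rational(1, 11)), Add(24, Y)) = Mul(Add(Rational(1, 11), Y), Add(24, Y)) = Mul(Add(24, Y), Add(Rational(1, 11), Y)))
Pow(Add(Mul(Add(88, 383), -495), Function('j')(12)), -1) = Pow(Add(Mul(Add(88, 383), -495), Add(Rational(24, 11), Pow(12, 2), Mul(Rational(265, 11), 12))), -1) = Pow(Add(Mul(471, -495), Add(Rational(24, 11), 144, Rational(3180, 11))), -1) = Pow(Add(-233145, Rational(4788, 11)), -1) = Pow(Rational(-2559807, 11), -1) = Rational(-11, 2559807)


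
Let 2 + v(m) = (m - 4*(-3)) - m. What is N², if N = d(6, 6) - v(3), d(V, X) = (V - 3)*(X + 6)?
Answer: 676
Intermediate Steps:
d(V, X) = (-3 + V)*(6 + X)
v(m) = 10 (v(m) = -2 + ((m - 4*(-3)) - m) = -2 + ((m + 12) - m) = -2 + ((12 + m) - m) = -2 + 12 = 10)
N = 26 (N = (-18 - 3*6 + 6*6 + 6*6) - 1*10 = (-18 - 18 + 36 + 36) - 10 = 36 - 10 = 26)
N² = 26² = 676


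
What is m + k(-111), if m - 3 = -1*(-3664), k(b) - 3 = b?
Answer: 3559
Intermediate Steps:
k(b) = 3 + b
m = 3667 (m = 3 - 1*(-3664) = 3 + 3664 = 3667)
m + k(-111) = 3667 + (3 - 111) = 3667 - 108 = 3559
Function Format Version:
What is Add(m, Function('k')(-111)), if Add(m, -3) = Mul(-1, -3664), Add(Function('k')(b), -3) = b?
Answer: 3559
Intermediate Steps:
Function('k')(b) = Add(3, b)
m = 3667 (m = Add(3, Mul(-1, -3664)) = Add(3, 3664) = 3667)
Add(m, Function('k')(-111)) = Add(3667, Add(3, -111)) = Add(3667, -108) = 3559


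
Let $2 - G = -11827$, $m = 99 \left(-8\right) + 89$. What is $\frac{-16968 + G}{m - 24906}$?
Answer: $\frac{5139}{25609} \approx 0.20067$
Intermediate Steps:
$m = -703$ ($m = -792 + 89 = -703$)
$G = 11829$ ($G = 2 - -11827 = 2 + 11827 = 11829$)
$\frac{-16968 + G}{m - 24906} = \frac{-16968 + 11829}{-703 - 24906} = - \frac{5139}{-25609} = \left(-5139\right) \left(- \frac{1}{25609}\right) = \frac{5139}{25609}$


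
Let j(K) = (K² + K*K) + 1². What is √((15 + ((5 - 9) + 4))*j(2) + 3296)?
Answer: √3431 ≈ 58.575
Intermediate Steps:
j(K) = 1 + 2*K² (j(K) = (K² + K²) + 1 = 2*K² + 1 = 1 + 2*K²)
√((15 + ((5 - 9) + 4))*j(2) + 3296) = √((15 + ((5 - 9) + 4))*(1 + 2*2²) + 3296) = √((15 + (-4 + 4))*(1 + 2*4) + 3296) = √((15 + 0)*(1 + 8) + 3296) = √(15*9 + 3296) = √(135 + 3296) = √3431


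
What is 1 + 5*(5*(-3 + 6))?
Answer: 76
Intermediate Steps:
1 + 5*(5*(-3 + 6)) = 1 + 5*(5*3) = 1 + 5*15 = 1 + 75 = 76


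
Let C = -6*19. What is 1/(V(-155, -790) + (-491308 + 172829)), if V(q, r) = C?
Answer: -1/318593 ≈ -3.1388e-6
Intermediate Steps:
C = -114
V(q, r) = -114
1/(V(-155, -790) + (-491308 + 172829)) = 1/(-114 + (-491308 + 172829)) = 1/(-114 - 318479) = 1/(-318593) = -1/318593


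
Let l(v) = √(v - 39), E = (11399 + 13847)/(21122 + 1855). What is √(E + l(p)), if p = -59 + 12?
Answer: √(64453038 + 58660281*I*√86)/7659 ≈ 2.2844 + 2.0297*I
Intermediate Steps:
p = -47
E = 25246/22977 ≈ 1.0988
l(v) = √(-39 + v)
√(E + l(p)) = √(25246/22977 + √(-39 - 47)) = √(25246/22977 + √(-86)) = √(25246/22977 + I*√86)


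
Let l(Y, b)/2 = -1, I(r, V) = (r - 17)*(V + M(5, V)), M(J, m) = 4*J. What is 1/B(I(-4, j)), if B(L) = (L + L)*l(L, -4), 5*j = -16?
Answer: 5/7056 ≈ 0.00070862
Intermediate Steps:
j = -16/5 (j = (1/5)*(-16) = -16/5 ≈ -3.2000)
I(r, V) = (-17 + r)*(20 + V) (I(r, V) = (r - 17)*(V + 4*5) = (-17 + r)*(V + 20) = (-17 + r)*(20 + V))
l(Y, b) = -2 (l(Y, b) = 2*(-1) = -2)
B(L) = -4*L (B(L) = (L + L)*(-2) = (2*L)*(-2) = -4*L)
1/B(I(-4, j)) = 1/(-4*(-340 - 17*(-16/5) + 20*(-4) - 16/5*(-4))) = 1/(-4*(-340 + 272/5 - 80 + 64/5)) = 1/(-4*(-1764/5)) = 1/(7056/5) = 5/7056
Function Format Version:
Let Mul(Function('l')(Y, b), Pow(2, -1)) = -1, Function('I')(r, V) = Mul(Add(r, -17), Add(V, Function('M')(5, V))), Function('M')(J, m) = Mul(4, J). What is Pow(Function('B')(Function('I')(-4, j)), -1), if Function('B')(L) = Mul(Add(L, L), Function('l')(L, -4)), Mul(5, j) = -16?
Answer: Rational(5, 7056) ≈ 0.00070862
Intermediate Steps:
j = Rational(-16, 5) (j = Mul(Rational(1, 5), -16) = Rational(-16, 5) ≈ -3.2000)
Function('I')(r, V) = Mul(Add(-17, r), Add(20, V)) (Function('I')(r, V) = Mul(Add(r, -17), Add(V, Mul(4, 5))) = Mul(Add(-17, r), Add(V, 20)) = Mul(Add(-17, r), Add(20, V)))
Function('l')(Y, b) = -2 (Function('l')(Y, b) = Mul(2, -1) = -2)
Function('B')(L) = Mul(-4, L) (Function('B')(L) = Mul(Add(L, L), -2) = Mul(Mul(2, L), -2) = Mul(-4, L))
Pow(Function('B')(Function('I')(-4, j)), -1) = Pow(Mul(-4, Add(-340, Mul(-17, Rational(-16, 5)), Mul(20, -4), Mul(Rational(-16, 5), -4))), -1) = Pow(Mul(-4, Add(-340, Rational(272, 5), -80, Rational(64, 5))), -1) = Pow(Mul(-4, Rational(-1764, 5)), -1) = Pow(Rational(7056, 5), -1) = Rational(5, 7056)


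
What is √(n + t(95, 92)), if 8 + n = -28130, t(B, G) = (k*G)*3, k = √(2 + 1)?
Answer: √(-28138 + 276*√3) ≈ 166.31*I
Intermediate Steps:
k = √3 ≈ 1.7320
t(B, G) = 3*G*√3 (t(B, G) = (√3*G)*3 = (G*√3)*3 = 3*G*√3)
n = -28138 (n = -8 - 28130 = -28138)
√(n + t(95, 92)) = √(-28138 + 3*92*√3) = √(-28138 + 276*√3)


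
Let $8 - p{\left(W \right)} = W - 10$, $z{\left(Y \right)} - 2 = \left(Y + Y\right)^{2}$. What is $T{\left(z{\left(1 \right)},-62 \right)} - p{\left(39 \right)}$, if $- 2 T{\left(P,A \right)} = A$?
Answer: $52$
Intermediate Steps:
$z{\left(Y \right)} = 2 + 4 Y^{2}$ ($z{\left(Y \right)} = 2 + \left(Y + Y\right)^{2} = 2 + \left(2 Y\right)^{2} = 2 + 4 Y^{2}$)
$p{\left(W \right)} = 18 - W$ ($p{\left(W \right)} = 8 - \left(W - 10\right) = 8 - \left(-10 + W\right) = 18 - W$)
$T{\left(P,A \right)} = - \frac{A}{2}$
$T{\left(z{\left(1 \right)},-62 \right)} - p{\left(39 \right)} = \left(- \frac{1}{2}\right) \left(-62\right) - \left(18 - 39\right) = 31 - \left(18 - 39\right) = 31 - -21 = 31 + 21 = 52$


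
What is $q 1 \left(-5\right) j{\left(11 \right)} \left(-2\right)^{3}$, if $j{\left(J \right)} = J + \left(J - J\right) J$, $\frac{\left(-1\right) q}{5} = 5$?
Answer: $-11000$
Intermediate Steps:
$q = -25$ ($q = \left(-5\right) 5 = -25$)
$j{\left(J \right)} = J$ ($j{\left(J \right)} = J + 0 J = J + 0 = J$)
$q 1 \left(-5\right) j{\left(11 \right)} \left(-2\right)^{3} = \left(-25\right) 1 \left(-5\right) 11 \left(-2\right)^{3} = \left(-25\right) \left(-5\right) 11 \left(-8\right) = 125 \cdot 11 \left(-8\right) = 1375 \left(-8\right) = -11000$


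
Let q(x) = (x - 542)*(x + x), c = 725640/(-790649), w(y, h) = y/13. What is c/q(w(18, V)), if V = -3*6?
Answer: 5109715/8335021758 ≈ 0.00061304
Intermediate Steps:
V = -18
w(y, h) = y/13 (w(y, h) = y*(1/13) = y/13)
c = -725640/790649 (c = 725640*(-1/790649) = -725640/790649 ≈ -0.91778)
q(x) = 2*x*(-542 + x) (q(x) = (-542 + x)*(2*x) = 2*x*(-542 + x))
c/q(w(18, V)) = -725640*13/(36*(-542 + (1/13)*18))/790649 = -725640*13/(36*(-542 + 18/13))/790649 = -725640/(790649*(2*(18/13)*(-7028/13))) = -725640/(790649*(-253008/169)) = -725640/790649*(-169/253008) = 5109715/8335021758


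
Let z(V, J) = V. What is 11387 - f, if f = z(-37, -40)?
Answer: 11424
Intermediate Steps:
f = -37
11387 - f = 11387 - 1*(-37) = 11387 + 37 = 11424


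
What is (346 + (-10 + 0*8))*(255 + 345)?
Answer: 201600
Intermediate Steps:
(346 + (-10 + 0*8))*(255 + 345) = (346 + (-10 + 0))*600 = (346 - 10)*600 = 336*600 = 201600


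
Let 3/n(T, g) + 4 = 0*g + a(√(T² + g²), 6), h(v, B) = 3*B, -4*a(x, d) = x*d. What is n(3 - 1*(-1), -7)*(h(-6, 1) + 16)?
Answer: 912/521 - 342*√65/521 ≈ -3.5418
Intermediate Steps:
a(x, d) = -d*x/4 (a(x, d) = -x*d/4 = -d*x/4)
n(T, g) = 3/(-4 - 3*√(T² + g²)/2) (n(T, g) = 3/(-4 + (0*g - ¼*6*√(T² + g²))) = 3/(-4 + (0 - 3*√(T² + g²)/2)) = 3/(-4 - 3*√(T² + g²)/2))
n(3 - 1*(-1), -7)*(h(-6, 1) + 16) = (-6/(8 + 3*√((3 - 1*(-1))² + (-7)²)))*(3*1 + 16) = (-6/(8 + 3*√((3 + 1)² + 49)))*(3 + 16) = -6/(8 + 3*√(4² + 49))*19 = -6/(8 + 3*√(16 + 49))*19 = -6/(8 + 3*√65)*19 = -114/(8 + 3*√65)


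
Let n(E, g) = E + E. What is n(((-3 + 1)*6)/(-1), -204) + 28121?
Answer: 28145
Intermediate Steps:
n(E, g) = 2*E
n(((-3 + 1)*6)/(-1), -204) + 28121 = 2*(((-3 + 1)*6)/(-1)) + 28121 = 2*(-2*6*(-1)) + 28121 = 2*(-12*(-1)) + 28121 = 2*12 + 28121 = 24 + 28121 = 28145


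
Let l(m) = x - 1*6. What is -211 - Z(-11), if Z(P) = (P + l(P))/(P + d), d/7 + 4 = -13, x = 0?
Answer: -27447/130 ≈ -211.13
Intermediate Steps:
l(m) = -6 (l(m) = 0 - 1*6 = 0 - 6 = -6)
d = -119 (d = -28 + 7*(-13) = -28 - 91 = -119)
Z(P) = (-6 + P)/(-119 + P) (Z(P) = (P - 6)/(P - 119) = (-6 + P)/(-119 + P))
-211 - Z(-11) = -211 - (-6 - 11)/(-119 - 11) = -211 - (-17)/(-130) = -211 - (-1)*(-17)/130 = -211 - 1*17/130 = -211 - 17/130 = -27447/130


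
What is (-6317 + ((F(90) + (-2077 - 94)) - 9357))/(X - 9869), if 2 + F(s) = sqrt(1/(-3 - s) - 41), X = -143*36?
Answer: 17847/15017 - I*sqrt(354702)/1396581 ≈ 1.1885 - 0.00042645*I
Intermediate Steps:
X = -5148
F(s) = -2 + sqrt(-41 + 1/(-3 - s)) (F(s) = -2 + sqrt(1/(-3 - s) - 41) = -2 + sqrt(-41 + 1/(-3 - s)))
(-6317 + ((F(90) + (-2077 - 94)) - 9357))/(X - 9869) = (-6317 + (((-2 + sqrt((-124 - 41*90)/(3 + 90))) + (-2077 - 94)) - 9357))/(-5148 - 9869) = (-6317 + (((-2 + sqrt((-124 - 3690)/93)) - 2171) - 9357))/(-15017) = (-6317 + (((-2 + sqrt((1/93)*(-3814))) - 2171) - 9357))*(-1/15017) = (-6317 + (((-2 + sqrt(-3814/93)) - 2171) - 9357))*(-1/15017) = (-6317 + (((-2 + I*sqrt(354702)/93) - 2171) - 9357))*(-1/15017) = (-6317 + ((-2173 + I*sqrt(354702)/93) - 9357))*(-1/15017) = (-6317 + (-11530 + I*sqrt(354702)/93))*(-1/15017) = (-17847 + I*sqrt(354702)/93)*(-1/15017) = 17847/15017 - I*sqrt(354702)/1396581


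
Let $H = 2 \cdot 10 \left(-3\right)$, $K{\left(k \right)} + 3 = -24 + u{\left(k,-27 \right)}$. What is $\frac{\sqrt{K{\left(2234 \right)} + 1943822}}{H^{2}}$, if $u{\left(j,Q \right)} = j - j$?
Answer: $\frac{\sqrt{1943795}}{3600} \approx 0.38728$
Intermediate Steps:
$u{\left(j,Q \right)} = 0$
$K{\left(k \right)} = -27$ ($K{\left(k \right)} = -3 + \left(-24 + 0\right) = -3 - 24 = -27$)
$H = -60$ ($H = 20 \left(-3\right) = -60$)
$\frac{\sqrt{K{\left(2234 \right)} + 1943822}}{H^{2}} = \frac{\sqrt{-27 + 1943822}}{\left(-60\right)^{2}} = \frac{\sqrt{1943795}}{3600}$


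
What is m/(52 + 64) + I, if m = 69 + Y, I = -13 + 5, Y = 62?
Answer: -797/116 ≈ -6.8707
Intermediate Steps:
I = -8
m = 131 (m = 69 + 62 = 131)
m/(52 + 64) + I = 131/(52 + 64) - 8 = 131/116 - 8 = -797/116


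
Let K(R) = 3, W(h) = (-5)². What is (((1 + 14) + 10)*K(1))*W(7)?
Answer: 1875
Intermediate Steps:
W(h) = 25
(((1 + 14) + 10)*K(1))*W(7) = (((1 + 14) + 10)*3)*25 = ((15 + 10)*3)*25 = (25*3)*25 = 75*25 = 1875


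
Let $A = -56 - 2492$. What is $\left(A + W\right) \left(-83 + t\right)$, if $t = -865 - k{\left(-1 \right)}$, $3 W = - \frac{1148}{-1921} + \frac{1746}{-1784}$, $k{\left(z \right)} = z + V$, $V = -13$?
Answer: $\frac{6117182388875}{2570298} \approx 2.38 \cdot 10^{6}$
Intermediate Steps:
$A = -2548$ ($A = -56 - 2492 = -2548$)
$k{\left(z \right)} = -13 + z$ ($k{\left(z \right)} = z - 13 = -13 + z$)
$W = - \frac{653017}{5140596}$ ($W = \frac{- \frac{1148}{-1921} + \frac{1746}{-1784}}{3} = \frac{\left(-1148\right) \left(- \frac{1}{1921}\right) + 1746 \left(- \frac{1}{1784}\right)}{3} = \frac{\frac{1148}{1921} - \frac{873}{892}}{3} = \frac{1}{3} \left(- \frac{653017}{1713532}\right) = - \frac{653017}{5140596} \approx -0.12703$)
$t = -851$ ($t = -865 - \left(-13 - 1\right) = -865 - -14 = -865 + 14 = -851$)
$\left(A + W\right) \left(-83 + t\right) = \left(-2548 - \frac{653017}{5140596}\right) \left(-83 - 851\right) = \left(- \frac{13098891625}{5140596}\right) \left(-934\right) = \frac{6117182388875}{2570298}$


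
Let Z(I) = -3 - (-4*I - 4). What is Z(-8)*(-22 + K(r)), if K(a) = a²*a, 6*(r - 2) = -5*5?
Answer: 215419/216 ≈ 997.31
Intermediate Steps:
r = -13/6 (r = 2 + (-5*5)/6 = 2 + (⅙)*(-25) = 2 - 25/6 = -13/6 ≈ -2.1667)
Z(I) = 1 + 4*I (Z(I) = -3 - (-4 - 4*I) = -3 + (4 + 4*I) = 1 + 4*I)
K(a) = a³
Z(-8)*(-22 + K(r)) = (1 + 4*(-8))*(-22 + (-13/6)³) = (1 - 32)*(-22 - 2197/216) = -31*(-6949/216) = 215419/216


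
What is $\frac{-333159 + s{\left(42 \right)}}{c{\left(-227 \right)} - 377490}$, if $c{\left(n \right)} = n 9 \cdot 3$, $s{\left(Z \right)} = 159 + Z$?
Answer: $\frac{110986}{127873} \approx 0.86794$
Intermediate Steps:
$c{\left(n \right)} = 27 n$ ($c{\left(n \right)} = 9 n 3 = 27 n$)
$\frac{-333159 + s{\left(42 \right)}}{c{\left(-227 \right)} - 377490} = \frac{-333159 + \left(159 + 42\right)}{27 \left(-227\right) - 377490} = \frac{-333159 + 201}{-6129 - 377490} = - \frac{332958}{-383619} = \left(-332958\right) \left(- \frac{1}{383619}\right) = \frac{110986}{127873}$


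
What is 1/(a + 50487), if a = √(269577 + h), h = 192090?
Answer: 16829/849491834 - √461667/2548475502 ≈ 1.9544e-5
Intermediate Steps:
a = √461667 (a = √(269577 + 192090) = √461667 ≈ 679.46)
1/(a + 50487) = 1/(√461667 + 50487) = 1/(50487 + √461667)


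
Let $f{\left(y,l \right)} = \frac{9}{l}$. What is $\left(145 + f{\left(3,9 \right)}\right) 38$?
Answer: $5548$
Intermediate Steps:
$\left(145 + f{\left(3,9 \right)}\right) 38 = \left(145 + \frac{9}{9}\right) 38 = \left(145 + 9 \cdot \frac{1}{9}\right) 38 = \left(145 + 1\right) 38 = 146 \cdot 38 = 5548$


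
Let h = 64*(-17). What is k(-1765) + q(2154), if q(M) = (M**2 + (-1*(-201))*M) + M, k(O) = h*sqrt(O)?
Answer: 5074824 - 1088*I*sqrt(1765) ≈ 5.0748e+6 - 45709.0*I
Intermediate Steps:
h = -1088
k(O) = -1088*sqrt(O)
q(M) = M**2 + 202*M (q(M) = (M**2 + 201*M) + M = M**2 + 202*M)
k(-1765) + q(2154) = -1088*I*sqrt(1765) + 2154*(202 + 2154) = -1088*I*sqrt(1765) + 2154*2356 = -1088*I*sqrt(1765) + 5074824 = 5074824 - 1088*I*sqrt(1765)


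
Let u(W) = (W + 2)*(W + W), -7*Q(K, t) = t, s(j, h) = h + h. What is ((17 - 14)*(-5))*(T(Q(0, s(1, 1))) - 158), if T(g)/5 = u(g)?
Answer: 119730/49 ≈ 2443.5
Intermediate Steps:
s(j, h) = 2*h
Q(K, t) = -t/7
u(W) = 2*W*(2 + W) (u(W) = (2 + W)*(2*W) = 2*W*(2 + W))
T(g) = 10*g*(2 + g) (T(g) = 5*(2*g*(2 + g)) = 10*g*(2 + g))
((17 - 14)*(-5))*(T(Q(0, s(1, 1))) - 158) = ((17 - 14)*(-5))*(10*(-2/7)*(2 - 2/7) - 158) = (3*(-5))*(10*(-1/7*2)*(2 - 1/7*2) - 158) = -15*(10*(-2/7)*(2 - 2/7) - 158) = -15*(10*(-2/7)*(12/7) - 158) = -15*(-240/49 - 158) = -15*(-7982/49) = 119730/49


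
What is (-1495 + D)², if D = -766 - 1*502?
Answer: 7634169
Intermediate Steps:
D = -1268 (D = -766 - 502 = -1268)
(-1495 + D)² = (-1495 - 1268)² = (-2763)² = 7634169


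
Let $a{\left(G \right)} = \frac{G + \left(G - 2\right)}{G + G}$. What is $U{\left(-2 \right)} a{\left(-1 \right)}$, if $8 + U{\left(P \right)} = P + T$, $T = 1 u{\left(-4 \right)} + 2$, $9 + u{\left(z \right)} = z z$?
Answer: $-2$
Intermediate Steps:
$u{\left(z \right)} = -9 + z^{2}$ ($u{\left(z \right)} = -9 + z z = -9 + z^{2}$)
$T = 9$ ($T = 1 \left(-9 + \left(-4\right)^{2}\right) + 2 = 1 \left(-9 + 16\right) + 2 = 1 \cdot 7 + 2 = 7 + 2 = 9$)
$a{\left(G \right)} = \frac{-2 + 2 G}{2 G}$ ($a{\left(G \right)} = \frac{G + \left(G - 2\right)}{2 G} = \left(G + \left(-2 + G\right)\right) \frac{1}{2 G} = \left(-2 + 2 G\right) \frac{1}{2 G} = \frac{-2 + 2 G}{2 G}$)
$U{\left(P \right)} = 1 + P$ ($U{\left(P \right)} = -8 + \left(P + 9\right) = -8 + \left(9 + P\right) = 1 + P$)
$U{\left(-2 \right)} a{\left(-1 \right)} = \left(1 - 2\right) \frac{-1 - 1}{-1} = - \left(-1\right) \left(-2\right) = \left(-1\right) 2 = -2$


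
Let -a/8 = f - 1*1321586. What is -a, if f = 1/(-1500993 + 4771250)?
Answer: -34575406940808/3270257 ≈ -1.0573e+7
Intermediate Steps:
f = 1/3270257 ≈ 3.0579e-7
a = 34575406940808/3270257 (a = -8*(1/3270257 - 1*1321586) = -8*(1/3270257 - 1321586) = -8*(-4321925867601/3270257) = 34575406940808/3270257 ≈ 1.0573e+7)
-a = -1*34575406940808/3270257 = -34575406940808/3270257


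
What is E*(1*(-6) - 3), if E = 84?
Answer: -756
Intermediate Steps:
E*(1*(-6) - 3) = 84*(1*(-6) - 3) = 84*(-6 - 3) = 84*(-9) = -756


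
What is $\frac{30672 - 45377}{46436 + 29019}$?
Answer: $- \frac{2941}{15091} \approx -0.19488$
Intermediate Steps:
$\frac{30672 - 45377}{46436 + 29019} = - \frac{14705}{75455} = \left(-14705\right) \frac{1}{75455} = - \frac{2941}{15091}$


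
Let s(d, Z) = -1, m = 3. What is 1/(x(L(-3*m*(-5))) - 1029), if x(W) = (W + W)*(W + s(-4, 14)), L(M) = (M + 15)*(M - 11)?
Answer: 1/8318091 ≈ 1.2022e-7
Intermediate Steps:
L(M) = (-11 + M)*(15 + M) (L(M) = (15 + M)*(-11 + M) = (-11 + M)*(15 + M))
x(W) = 2*W*(-1 + W) (x(W) = (W + W)*(W - 1) = (2*W)*(-1 + W) = 2*W*(-1 + W))
1/(x(L(-3*m*(-5))) - 1029) = 1/(2*(-165 + (-3*3*(-5))² + 4*(-3*3*(-5)))*(-1 + (-165 + (-3*3*(-5))² + 4*(-3*3*(-5)))) - 1029) = 1/(2*(-165 + (-9*(-5))² + 4*(-9*(-5)))*(-1 + (-165 + (-9*(-5))² + 4*(-9*(-5)))) - 1029) = 1/(2*(-165 + 45² + 4*45)*(-1 + (-165 + 45² + 4*45)) - 1029) = 1/(2*(-165 + 2025 + 180)*(-1 + (-165 + 2025 + 180)) - 1029) = 1/(2*2040*(-1 + 2040) - 1029) = 1/(2*2040*2039 - 1029) = 1/(8319120 - 1029) = 1/8318091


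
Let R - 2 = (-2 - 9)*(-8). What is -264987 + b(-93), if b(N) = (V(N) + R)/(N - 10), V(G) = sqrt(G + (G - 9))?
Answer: -27293751/103 - I*sqrt(195)/103 ≈ -2.6499e+5 - 0.13558*I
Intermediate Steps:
R = 90 (R = 2 + (-2 - 9)*(-8) = 2 - 11*(-8) = 2 + 88 = 90)
V(G) = sqrt(-9 + 2*G) (V(G) = sqrt(G + (-9 + G)) = sqrt(-9 + 2*G))
b(N) = (90 + sqrt(-9 + 2*N))/(-10 + N) (b(N) = (sqrt(-9 + 2*N) + 90)/(N - 10) = (90 + sqrt(-9 + 2*N))/(-10 + N))
-264987 + b(-93) = -264987 + (90 + sqrt(-9 + 2*(-93)))/(-10 - 93) = -264987 + (90 + sqrt(-9 - 186))/(-103) = -264987 - (90 + sqrt(-195))/103 = -264987 - (90 + I*sqrt(195))/103 = -264987 + (-90/103 - I*sqrt(195)/103) = -27293751/103 - I*sqrt(195)/103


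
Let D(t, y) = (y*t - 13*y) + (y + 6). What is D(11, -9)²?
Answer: 225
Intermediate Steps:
D(t, y) = 6 - 12*y + t*y (D(t, y) = (t*y - 13*y) + (6 + y) = (-13*y + t*y) + (6 + y) = 6 - 12*y + t*y)
D(11, -9)² = (6 - 12*(-9) + 11*(-9))² = (6 + 108 - 99)² = 15² = 225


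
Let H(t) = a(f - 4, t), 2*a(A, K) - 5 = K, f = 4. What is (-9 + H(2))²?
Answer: 121/4 ≈ 30.250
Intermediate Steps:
a(A, K) = 5/2 + K/2
H(t) = 5/2 + t/2
(-9 + H(2))² = (-9 + (5/2 + (½)*2))² = (-9 + (5/2 + 1))² = (-9 + 7/2)² = (-11/2)² = 121/4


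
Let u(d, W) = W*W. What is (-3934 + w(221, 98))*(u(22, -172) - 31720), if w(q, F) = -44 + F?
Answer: 8287680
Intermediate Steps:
u(d, W) = W**2
(-3934 + w(221, 98))*(u(22, -172) - 31720) = (-3934 + (-44 + 98))*((-172)**2 - 31720) = (-3934 + 54)*(29584 - 31720) = -3880*(-2136) = 8287680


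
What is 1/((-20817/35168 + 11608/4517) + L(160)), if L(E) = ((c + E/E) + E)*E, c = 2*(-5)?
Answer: 158853856/3838223360715 ≈ 4.1387e-5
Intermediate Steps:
c = -10
L(E) = E*(-9 + E) (L(E) = ((-10 + E/E) + E)*E = ((-10 + 1) + E)*E = (-9 + E)*E = E*(-9 + E))
1/((-20817/35168 + 11608/4517) + L(160)) = 1/((-20817/35168 + 11608/4517) + 160*(-9 + 160)) = 1/((-20817*1/35168 + 11608*(1/4517)) + 160*151) = 1/((-20817/35168 + 11608/4517) + 24160) = 1/(314199755/158853856 + 24160) = 1/(3838223360715/158853856) = 158853856/3838223360715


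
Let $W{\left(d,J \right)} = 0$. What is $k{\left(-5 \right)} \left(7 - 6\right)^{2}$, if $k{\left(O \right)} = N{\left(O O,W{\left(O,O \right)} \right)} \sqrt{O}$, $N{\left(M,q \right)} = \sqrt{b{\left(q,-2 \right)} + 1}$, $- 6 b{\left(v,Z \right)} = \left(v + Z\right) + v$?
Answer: $\frac{2 i \sqrt{15}}{3} \approx 2.582 i$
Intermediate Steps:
$b{\left(v,Z \right)} = - \frac{v}{3} - \frac{Z}{6}$ ($b{\left(v,Z \right)} = - \frac{\left(v + Z\right) + v}{6} = - \frac{\left(Z + v\right) + v}{6} = - \frac{Z + 2 v}{6} = - \frac{v}{3} - \frac{Z}{6}$)
$N{\left(M,q \right)} = \sqrt{\frac{4}{3} - \frac{q}{3}}$ ($N{\left(M,q \right)} = \sqrt{\left(- \frac{q}{3} - - \frac{1}{3}\right) + 1} = \sqrt{\left(- \frac{q}{3} + \frac{1}{3}\right) + 1} = \sqrt{\left(\frac{1}{3} - \frac{q}{3}\right) + 1} = \sqrt{\frac{4}{3} - \frac{q}{3}}$)
$k{\left(O \right)} = \frac{2 \sqrt{3} \sqrt{O}}{3}$ ($k{\left(O \right)} = \frac{\sqrt{12 - 0}}{3} \sqrt{O} = \frac{\sqrt{12 + 0}}{3} \sqrt{O} = \frac{\sqrt{12}}{3} \sqrt{O} = \frac{2 \sqrt{3}}{3} \sqrt{O} = \frac{2 \sqrt{3} \sqrt{O}}{3}$)
$k{\left(-5 \right)} \left(7 - 6\right)^{2} = \frac{2 \sqrt{3} \sqrt{-5}}{3} \left(7 - 6\right)^{2} = \frac{2 \sqrt{3} i \sqrt{5}}{3} \cdot 1^{2} = \frac{2 i \sqrt{15}}{3} \cdot 1 = \frac{2 i \sqrt{15}}{3}$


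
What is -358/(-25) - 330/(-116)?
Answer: 24889/1450 ≈ 17.165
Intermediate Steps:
-358/(-25) - 330/(-116) = -358*(-1/25) - 330*(-1/116) = 358/25 + 165/58 = 24889/1450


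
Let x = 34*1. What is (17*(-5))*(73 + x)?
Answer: -9095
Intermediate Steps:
x = 34
(17*(-5))*(73 + x) = (17*(-5))*(73 + 34) = -85*107 = -9095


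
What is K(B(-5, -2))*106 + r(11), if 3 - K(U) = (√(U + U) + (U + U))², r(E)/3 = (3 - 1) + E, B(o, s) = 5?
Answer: -11303 - 2120*√10 ≈ -18007.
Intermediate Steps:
r(E) = 6 + 3*E (r(E) = 3*((3 - 1) + E) = 3*(2 + E) = 6 + 3*E)
K(U) = 3 - (2*U + √2*√U)² (K(U) = 3 - (√(U + U) + (U + U))² = 3 - (√(2*U) + 2*U)² = 3 - (√2*√U + 2*U)² = 3 - (2*U + √2*√U)²)
K(B(-5, -2))*106 + r(11) = (3 - (2*5 + √2*√5)²)*106 + (6 + 3*11) = (3 - (10 + √10)²)*106 + (6 + 33) = (318 - 106*(10 + √10)²) + 39 = 357 - 106*(10 + √10)²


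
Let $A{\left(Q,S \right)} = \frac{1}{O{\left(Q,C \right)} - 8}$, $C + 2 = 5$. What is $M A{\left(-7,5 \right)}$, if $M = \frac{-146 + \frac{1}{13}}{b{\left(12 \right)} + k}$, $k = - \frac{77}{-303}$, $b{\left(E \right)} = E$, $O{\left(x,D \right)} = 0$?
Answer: $\frac{574791}{386152} \approx 1.4885$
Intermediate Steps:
$C = 3$ ($C = -2 + 5 = 3$)
$k = \frac{77}{303}$ ($k = \left(-77\right) \left(- \frac{1}{303}\right) = \frac{77}{303} \approx 0.25413$)
$A{\left(Q,S \right)} = - \frac{1}{8}$ ($A{\left(Q,S \right)} = \frac{1}{0 - 8} = \frac{1}{-8} = - \frac{1}{8}$)
$M = - \frac{574791}{48269}$ ($M = \frac{-146 + \frac{1}{13}}{12 + \frac{77}{303}} = \frac{-146 + \frac{1}{13}}{\frac{3713}{303}} = \left(- \frac{1897}{13}\right) \frac{303}{3713} = - \frac{574791}{48269} \approx -11.908$)
$M A{\left(-7,5 \right)} = \left(- \frac{574791}{48269}\right) \left(- \frac{1}{8}\right) = \frac{574791}{386152}$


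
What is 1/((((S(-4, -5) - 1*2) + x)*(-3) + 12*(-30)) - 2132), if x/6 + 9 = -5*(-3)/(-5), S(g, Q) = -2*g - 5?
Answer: -1/2279 ≈ -0.00043879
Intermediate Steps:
S(g, Q) = -5 - 2*g
x = -72 (x = -54 + 6*(-5*(-3)/(-5)) = -54 + 6*(15*(-1/5)) = -54 + 6*(-3) = -54 - 18 = -72)
1/((((S(-4, -5) - 1*2) + x)*(-3) + 12*(-30)) - 2132) = 1/(((((-5 - 2*(-4)) - 1*2) - 72)*(-3) + 12*(-30)) - 2132) = 1/(((((-5 + 8) - 2) - 72)*(-3) - 360) - 2132) = 1/((((3 - 2) - 72)*(-3) - 360) - 2132) = 1/(((1 - 72)*(-3) - 360) - 2132) = 1/((-71*(-3) - 360) - 2132) = 1/((213 - 360) - 2132) = 1/(-147 - 2132) = 1/(-2279) = -1/2279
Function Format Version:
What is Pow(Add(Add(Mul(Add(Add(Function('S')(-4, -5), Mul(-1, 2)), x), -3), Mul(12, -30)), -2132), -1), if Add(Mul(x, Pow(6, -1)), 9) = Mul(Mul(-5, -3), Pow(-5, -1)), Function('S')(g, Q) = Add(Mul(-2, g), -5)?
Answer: Rational(-1, 2279) ≈ -0.00043879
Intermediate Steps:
Function('S')(g, Q) = Add(-5, Mul(-2, g))
x = -72 (x = Add(-54, Mul(6, Mul(Mul(-5, -3), Pow(-5, -1)))) = Add(-54, Mul(6, Mul(15, Rational(-1, 5)))) = Add(-54, Mul(6, -3)) = Add(-54, -18) = -72)
Pow(Add(Add(Mul(Add(Add(Function('S')(-4, -5), Mul(-1, 2)), x), -3), Mul(12, -30)), -2132), -1) = Pow(Add(Add(Mul(Add(Add(Add(-5, Mul(-2, -4)), Mul(-1, 2)), -72), -3), Mul(12, -30)), -2132), -1) = Pow(Add(Add(Mul(Add(Add(Add(-5, 8), -2), -72), -3), -360), -2132), -1) = Pow(Add(Add(Mul(Add(Add(3, -2), -72), -3), -360), -2132), -1) = Pow(Add(Add(Mul(Add(1, -72), -3), -360), -2132), -1) = Pow(Add(Add(Mul(-71, -3), -360), -2132), -1) = Pow(Add(Add(213, -360), -2132), -1) = Pow(Add(-147, -2132), -1) = Pow(-2279, -1) = Rational(-1, 2279)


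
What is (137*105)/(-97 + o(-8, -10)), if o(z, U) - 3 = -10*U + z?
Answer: -14385/2 ≈ -7192.5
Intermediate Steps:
o(z, U) = 3 + z - 10*U (o(z, U) = 3 + (-10*U + z) = 3 + (z - 10*U) = 3 + z - 10*U)
(137*105)/(-97 + o(-8, -10)) = (137*105)/(-97 + (3 - 8 - 10*(-10))) = 14385/(-97 + (3 - 8 + 100)) = 14385/(-97 + 95) = 14385/(-2) = 14385*(-½) = -14385/2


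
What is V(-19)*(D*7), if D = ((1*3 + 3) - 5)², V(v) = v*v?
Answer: 2527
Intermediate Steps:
V(v) = v²
D = 1 (D = ((3 + 3) - 5)² = (6 - 5)² = 1² = 1)
V(-19)*(D*7) = (-19)²*(1*7) = 361*7 = 2527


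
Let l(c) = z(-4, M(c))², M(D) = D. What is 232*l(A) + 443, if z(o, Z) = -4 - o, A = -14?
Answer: 443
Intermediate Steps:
l(c) = 0 (l(c) = (-4 - 1*(-4))² = (-4 + 4)² = 0² = 0)
232*l(A) + 443 = 232*0 + 443 = 0 + 443 = 443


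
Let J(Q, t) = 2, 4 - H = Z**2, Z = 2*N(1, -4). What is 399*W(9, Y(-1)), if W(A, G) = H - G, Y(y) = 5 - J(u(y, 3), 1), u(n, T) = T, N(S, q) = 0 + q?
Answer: -25137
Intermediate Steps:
N(S, q) = q
Z = -8 (Z = 2*(-4) = -8)
H = -60 (H = 4 - 1*(-8)**2 = 4 - 1*64 = 4 - 64 = -60)
Y(y) = 3 (Y(y) = 5 - 1*2 = 5 - 2 = 3)
W(A, G) = -60 - G
399*W(9, Y(-1)) = 399*(-60 - 1*3) = 399*(-60 - 3) = 399*(-63) = -25137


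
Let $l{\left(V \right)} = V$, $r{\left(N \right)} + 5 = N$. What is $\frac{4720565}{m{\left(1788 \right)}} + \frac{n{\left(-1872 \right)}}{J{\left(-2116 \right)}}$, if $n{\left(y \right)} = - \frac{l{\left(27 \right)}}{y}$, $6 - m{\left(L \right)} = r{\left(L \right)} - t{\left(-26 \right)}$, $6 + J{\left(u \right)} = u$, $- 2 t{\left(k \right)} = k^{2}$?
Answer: $- \frac{416708820757}{186702048} \approx -2231.9$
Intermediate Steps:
$r{\left(N \right)} = -5 + N$
$t{\left(k \right)} = - \frac{k^{2}}{2}$
$J{\left(u \right)} = -6 + u$
$m{\left(L \right)} = -327 - L$ ($m{\left(L \right)} = 6 - \left(\left(-5 + L\right) - - \frac{\left(-26\right)^{2}}{2}\right) = 6 - \left(\left(-5 + L\right) - \left(- \frac{1}{2}\right) 676\right) = 6 - \left(\left(-5 + L\right) - -338\right) = 6 - \left(\left(-5 + L\right) + 338\right) = 6 - \left(333 + L\right) = -327 - L$)
$n{\left(y \right)} = - \frac{27}{y}$
$\frac{4720565}{m{\left(1788 \right)}} + \frac{n{\left(-1872 \right)}}{J{\left(-2116 \right)}} = \frac{4720565}{-327 - 1788} + \frac{\left(-27\right) \frac{1}{-1872}}{-6 - 2116} = \frac{4720565}{-327 - 1788} + \frac{\left(-27\right) \left(- \frac{1}{1872}\right)}{-2122} = \frac{4720565}{-2115} + \frac{3}{208} \left(- \frac{1}{2122}\right) = 4720565 \left(- \frac{1}{2115}\right) - \frac{3}{441376} = - \frac{944113}{423} - \frac{3}{441376} = - \frac{416708820757}{186702048}$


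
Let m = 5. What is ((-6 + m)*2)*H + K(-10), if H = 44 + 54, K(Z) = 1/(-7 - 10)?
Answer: -3333/17 ≈ -196.06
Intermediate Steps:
K(Z) = -1/17 (K(Z) = 1/(-17) = -1/17)
H = 98
((-6 + m)*2)*H + K(-10) = ((-6 + 5)*2)*98 - 1/17 = -1*2*98 - 1/17 = -2*98 - 1/17 = -196 - 1/17 = -3333/17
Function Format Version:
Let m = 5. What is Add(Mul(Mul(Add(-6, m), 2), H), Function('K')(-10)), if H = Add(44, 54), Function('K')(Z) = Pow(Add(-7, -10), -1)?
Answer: Rational(-3333, 17) ≈ -196.06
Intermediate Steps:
Function('K')(Z) = Rational(-1, 17) (Function('K')(Z) = Pow(-17, -1) = Rational(-1, 17))
H = 98
Add(Mul(Mul(Add(-6, m), 2), H), Function('K')(-10)) = Add(Mul(Mul(Add(-6, 5), 2), 98), Rational(-1, 17)) = Add(Mul(Mul(-1, 2), 98), Rational(-1, 17)) = Add(Mul(-2, 98), Rational(-1, 17)) = Add(-196, Rational(-1, 17)) = Rational(-3333, 17)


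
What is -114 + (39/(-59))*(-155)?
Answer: -681/59 ≈ -11.542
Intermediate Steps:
-114 + (39/(-59))*(-155) = -114 + (39*(-1/59))*(-155) = -114 - 39/59*(-155) = -114 + 6045/59 = -681/59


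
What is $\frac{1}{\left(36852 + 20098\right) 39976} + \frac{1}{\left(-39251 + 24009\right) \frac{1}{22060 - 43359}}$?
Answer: $\frac{24245005271021}{17350221617200} \approx 1.3974$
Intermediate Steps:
$\frac{1}{\left(36852 + 20098\right) 39976} + \frac{1}{\left(-39251 + 24009\right) \frac{1}{22060 - 43359}} = \frac{1}{56950} \cdot \frac{1}{39976} + \frac{1}{\left(-15242\right) \frac{1}{-21299}} = \frac{1}{56950} \cdot \frac{1}{39976} - \frac{1}{15242 \left(- \frac{1}{21299}\right)} = \frac{1}{2276633200} - - \frac{21299}{15242} = \frac{1}{2276633200} + \frac{21299}{15242} = \frac{24245005271021}{17350221617200}$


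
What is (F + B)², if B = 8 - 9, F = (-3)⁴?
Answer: 6400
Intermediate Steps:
F = 81
B = -1
(F + B)² = (81 - 1)² = 80² = 6400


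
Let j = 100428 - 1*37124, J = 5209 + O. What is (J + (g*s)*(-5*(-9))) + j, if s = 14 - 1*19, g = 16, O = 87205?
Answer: 152118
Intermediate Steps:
J = 92414 (J = 5209 + 87205 = 92414)
s = -5 (s = 14 - 19 = -5)
j = 63304 (j = 100428 - 37124 = 63304)
(J + (g*s)*(-5*(-9))) + j = (92414 + (16*(-5))*(-5*(-9))) + 63304 = (92414 - 80*45) + 63304 = (92414 - 3600) + 63304 = 88814 + 63304 = 152118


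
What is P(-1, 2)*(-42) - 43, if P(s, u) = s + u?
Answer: -85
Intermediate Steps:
P(-1, 2)*(-42) - 43 = (-1 + 2)*(-42) - 43 = 1*(-42) - 43 = -42 - 43 = -85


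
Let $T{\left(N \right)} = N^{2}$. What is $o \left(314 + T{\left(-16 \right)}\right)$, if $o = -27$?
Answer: $-15390$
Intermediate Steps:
$o \left(314 + T{\left(-16 \right)}\right) = - 27 \left(314 + \left(-16\right)^{2}\right) = - 27 \left(314 + 256\right) = \left(-27\right) 570 = -15390$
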